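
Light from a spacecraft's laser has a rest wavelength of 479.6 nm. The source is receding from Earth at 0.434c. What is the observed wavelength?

Relativistic Doppler for wavelength: λ' = λ₀ · √((1 + β)/(1 − β)).
λ' = 479.6 × √(1.4340/0.5660) = 479.6 × 1.59172 ≈ 763.4 nm.

763.4 nm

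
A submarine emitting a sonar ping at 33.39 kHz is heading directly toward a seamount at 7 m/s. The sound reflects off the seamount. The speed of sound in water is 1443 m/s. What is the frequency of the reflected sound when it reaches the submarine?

The seamount receives the sound from a moving source: f₁ = f₀ · v/(v − v_e) = 33.39 × 1443/1436 ≈ 33.6 kHz.
On the return leg the submarine is a moving observer: f₂ = f₁ · (v + v_e)/v = 33.6 × 1450/1443 ≈ 33.7 kHz.
Equivalently f₂ = f₀ · (v + v_e)/(v − v_e).

33.7 kHz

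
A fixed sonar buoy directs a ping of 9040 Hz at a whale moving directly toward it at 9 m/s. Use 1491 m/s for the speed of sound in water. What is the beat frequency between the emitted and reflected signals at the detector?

The whale first receives the wave as a moving observer: f₁ = f₀ · (v + u)/v = 9040 × (1491 + 9)/1491 ≈ 9094.6 Hz.
On reflection it acts as a source moving toward the stationary detector: f₂ = f₁ · v/(v − u) = 9094.6 × 1491/1482 ≈ 9149.8 Hz.
Beat frequency: |f₂ − f₀| = 2u·f₀/(v − u) = 2 × 9 × 9040/1482 ≈ 110 Hz.

110 Hz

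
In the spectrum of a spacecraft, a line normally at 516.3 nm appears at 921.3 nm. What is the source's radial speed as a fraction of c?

0.522

λ'/λ₀ = 1.7844 > 1 (redshift), so the source is receding.
λ'/λ₀ = √((1 + β)/(1 − β)) for a receding source ⇒ β = (r² − 1)/(r² + 1) with r = λ'/λ₀.
β = (3.1842 − 1)/(3.1842 + 1) ≈ 0.522.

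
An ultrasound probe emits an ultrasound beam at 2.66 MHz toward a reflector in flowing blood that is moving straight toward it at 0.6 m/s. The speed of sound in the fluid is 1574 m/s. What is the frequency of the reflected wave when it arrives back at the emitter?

The reflector in flowing blood first receives the wave as a moving observer: f₁ = f₀ · (v + u)/v = 2.66 × (1574 + 0.6)/1574 ≈ 2.661 MHz.
The reflection then acts as a moving source: f₂ = f₁ · v/(v − u) ≈ 2.662 MHz.

2.662 MHz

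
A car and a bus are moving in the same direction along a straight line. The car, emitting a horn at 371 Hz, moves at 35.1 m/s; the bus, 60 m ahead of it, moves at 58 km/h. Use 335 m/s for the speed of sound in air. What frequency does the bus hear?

58 km/h = 16.11 m/s.
The bus is ahead, so the car is moving toward it while the bus is moving away from the car.
General Doppler shift: f' = f · (v − v_o)/(v − v_s).
f' = 371 × (335 − 16.11)/(335 − 35.1) = 371 × 318.89/299.9 ≈ 394 Hz.

394 Hz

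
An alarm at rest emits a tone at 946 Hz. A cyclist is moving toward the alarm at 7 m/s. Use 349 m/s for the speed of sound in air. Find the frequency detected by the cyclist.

Moving observer, stationary source: f' = f · (v + v_o)/v.
f' = 946 × (349 + 7)/349 = 946 × 356/349 ≈ 965 Hz.

965 Hz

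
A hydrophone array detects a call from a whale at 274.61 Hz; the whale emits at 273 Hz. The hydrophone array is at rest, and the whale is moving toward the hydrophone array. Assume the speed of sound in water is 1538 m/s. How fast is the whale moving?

9.0 m/s

f' = f · v/(v − v_s) ⇒ v_s = v · |1 − f/f'|.
v_s = 1538 × |1 − 273/274.61| = 1538 × 0.005863 ≈ 9.0 m/s.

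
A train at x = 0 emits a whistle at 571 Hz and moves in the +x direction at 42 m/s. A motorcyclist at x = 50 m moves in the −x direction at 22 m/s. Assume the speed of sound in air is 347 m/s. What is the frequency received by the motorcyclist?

691 Hz

The observer lies on the +x side, so the source is heading toward the observer and the observer is heading toward the source.
General Doppler shift: f' = f · (v + v_o)/(v − v_s).
f' = 571 × (347 + 22)/(347 − 42) = 571 × 369/305 ≈ 691 Hz.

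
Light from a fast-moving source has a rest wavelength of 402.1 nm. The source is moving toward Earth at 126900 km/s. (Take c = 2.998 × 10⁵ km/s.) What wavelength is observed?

256.0 nm

β = v/c = 126900/299800 = 0.4233.
Relativistic Doppler for wavelength: λ' = λ₀ · √((1 − β)/(1 + β)).
λ' = 402.1 × √(0.5767/1.4233) = 402.1 × 0.63656 ≈ 256.0 nm.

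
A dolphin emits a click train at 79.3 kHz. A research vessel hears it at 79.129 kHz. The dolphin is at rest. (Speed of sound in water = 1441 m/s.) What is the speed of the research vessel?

f' < f, so the research vessel is receding.
f' = f · (v − v_o)/v ⇒ v_o = v · |f'/f − 1|.
v_o = 1441 × |79.129/79.3 − 1| = 1441 × 0.002156 ≈ 3.1 m/s.

3.1 m/s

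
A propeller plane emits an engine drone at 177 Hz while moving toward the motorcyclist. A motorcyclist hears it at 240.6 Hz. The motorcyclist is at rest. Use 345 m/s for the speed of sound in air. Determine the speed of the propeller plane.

91 m/s

f' = f · v/(v − v_s) ⇒ v_s = v · |1 − f/f'|.
v_s = 345 × |1 − 177/240.6| = 345 × 0.2643 ≈ 91 m/s.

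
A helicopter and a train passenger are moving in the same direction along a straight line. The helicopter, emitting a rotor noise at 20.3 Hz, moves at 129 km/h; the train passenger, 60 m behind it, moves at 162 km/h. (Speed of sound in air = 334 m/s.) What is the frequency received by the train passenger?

129 km/h = 35.83 m/s; 162 km/h = 45 m/s.
The train passenger is behind, so the helicopter is moving away from it while the train passenger is moving toward the helicopter.
Both move, so f' = f · (v + v_o)/(v + v_s).
f' = 20.3 × (334 + 45)/(334 + 35.83) = 20.3 × 379/369.83 ≈ 20.8 Hz.

20.8 Hz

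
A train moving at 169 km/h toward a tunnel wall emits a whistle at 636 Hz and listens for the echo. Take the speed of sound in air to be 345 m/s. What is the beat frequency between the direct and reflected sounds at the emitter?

200 Hz

169 km/h = 46.94 m/s.
The tunnel wall receives the sound from a moving source: f₁ = f₀ · v/(v − v_e) = 636 × 345/298.06 ≈ 736 Hz.
On the return leg the train is a moving observer: f₂ = f₁ · (v + v_e)/v = 736 × 391.94/345 ≈ 836 Hz.
Equivalently f₂ = f₀ · (v + v_e)/(v − v_e).
Beat against the emitted tone: |f₂ − f₀| = 2v_e·f₀/(v − v_e) = 2 × 46.94 × 636/298.06 ≈ 200 Hz.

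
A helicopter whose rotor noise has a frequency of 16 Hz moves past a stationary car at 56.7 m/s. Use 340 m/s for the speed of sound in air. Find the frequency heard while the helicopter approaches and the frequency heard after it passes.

19.2 Hz approaching; 13.7 Hz receding

Approaching: f₁ = f · v/(v − v_s) = 16 × 340/283.3 ≈ 19.2 Hz.
Receding: f₂ = f · v/(v + v_s) = 16 × 340/396.7 ≈ 13.7 Hz.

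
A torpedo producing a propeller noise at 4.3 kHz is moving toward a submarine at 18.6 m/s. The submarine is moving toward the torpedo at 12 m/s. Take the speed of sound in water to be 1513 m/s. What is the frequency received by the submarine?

4.39 kHz

With source approaching and observer approaching, f' = f · (v + v_o)/(v − v_s).
f' = 4.3 × (1513 + 12)/(1513 − 18.6) = 4.3 × 1525/1494.4 ≈ 4.39 kHz.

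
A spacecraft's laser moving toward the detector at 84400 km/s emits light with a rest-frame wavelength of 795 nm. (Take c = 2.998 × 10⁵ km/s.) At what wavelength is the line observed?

595.3 nm

β = v/c = 84400/299800 = 0.2815.
Relativistic Doppler for wavelength: λ' = λ₀ · √((1 − β)/(1 + β)).
λ' = 795 × √(0.7185/1.2815) = 795 × 0.74876 ≈ 595.3 nm.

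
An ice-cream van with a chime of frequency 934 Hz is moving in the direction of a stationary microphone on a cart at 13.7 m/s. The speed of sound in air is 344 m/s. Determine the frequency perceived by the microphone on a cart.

973 Hz

Only the source moves, toward the listener, so f' = f · v/(v − v_s).
f' = 934 × 344/(344 − 13.7) = 934 × 344/330.3 ≈ 973 Hz.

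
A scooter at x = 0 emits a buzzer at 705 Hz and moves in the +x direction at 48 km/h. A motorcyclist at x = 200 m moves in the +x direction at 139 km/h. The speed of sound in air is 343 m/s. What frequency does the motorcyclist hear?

651 Hz

48 km/h = 13.33 m/s; 139 km/h = 38.61 m/s.
The observer lies on the +x side, so the source is heading toward the observer and the observer is heading away from the source.
General Doppler shift: f' = f · (v − v_o)/(v − v_s).
f' = 705 × (343 − 38.61)/(343 − 13.33) = 705 × 304.39/329.67 ≈ 651 Hz.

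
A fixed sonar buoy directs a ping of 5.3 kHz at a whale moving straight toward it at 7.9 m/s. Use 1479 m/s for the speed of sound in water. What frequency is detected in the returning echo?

The whale first receives the wave as a moving observer: f₁ = f₀ · (v + u)/v = 5.3 × (1479 + 7.9)/1479 ≈ 5.33 kHz.
On reflection it acts as a source moving toward the stationary detector: f₂ = f₁ · v/(v − u) = 5.33 × 1479/1471.1 ≈ 5.36 kHz.
Equivalently f₂ = f₀ · (v + u)/(v − u).

5.36 kHz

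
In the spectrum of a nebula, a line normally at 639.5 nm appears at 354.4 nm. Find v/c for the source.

0.530c

λ'/λ₀ = 0.5542 < 1 (blueshift), so the source is approaching.
λ'/λ₀ = √((1 − β)/(1 + β)) for an approaching source ⇒ β = (1 − r²)/(1 + r²) with r = λ'/λ₀.
β = (1 − 0.3071)/(1 + 0.3071) ≈ 0.530.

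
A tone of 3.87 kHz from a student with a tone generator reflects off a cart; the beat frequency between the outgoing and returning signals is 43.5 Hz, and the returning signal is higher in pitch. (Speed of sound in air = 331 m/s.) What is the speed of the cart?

1.85 m/s

Double Doppler shift off a moving reflector: f₂ = f₀ · (v + u)/(v − u) (u > 0 toward emitter).
Returning signal is higher, so f₂ = f₀ + Δf = 3870 + 43.5 = 3913.5 Hz.
Rearranging, u = v · (f₂ − f₀)/(f₂ + f₀) = 331 × 43.5/7783.5 ≈ 1.85 m/s.
So the cart is moving at 1.85 m/s toward the emitter.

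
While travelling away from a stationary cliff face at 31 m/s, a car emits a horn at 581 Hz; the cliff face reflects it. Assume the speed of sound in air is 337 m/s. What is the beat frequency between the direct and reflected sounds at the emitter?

The cliff face receives the sound from a moving source: f₁ = f₀ · v/(v + v_e) = 581 × 337/368 ≈ 532.1 Hz.
On the return leg the car is a moving observer: f₂ = f₁ · (v − v_e)/v = 532.1 × 306/337 ≈ 483.1 Hz.
Equivalently f₂ = f₀ · (v − v_e)/(v + v_e).
Beat against the emitted tone: |f₂ − f₀| = 2v_e·f₀/(v + v_e) = 2 × 31 × 581/368 ≈ 98 Hz.

98 Hz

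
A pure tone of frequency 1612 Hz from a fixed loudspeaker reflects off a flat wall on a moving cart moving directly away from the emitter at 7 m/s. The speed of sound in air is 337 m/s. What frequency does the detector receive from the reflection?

At the flat wall on a moving cart (a moving observer), f₁ = f₀ · (v − u)/v = 1612 × 330/337 ≈ 1579 Hz.
The reflection then acts as a moving source: f₂ = f₁ · v/(v + u) ≈ 1546 Hz.
Equivalently f₂ = f₀ · (v − u)/(v + u).

1546 Hz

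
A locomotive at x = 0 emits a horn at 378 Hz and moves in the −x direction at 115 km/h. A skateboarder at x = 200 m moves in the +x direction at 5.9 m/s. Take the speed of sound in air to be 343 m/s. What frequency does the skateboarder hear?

340 Hz

115 km/h = 31.94 m/s.
The observer lies on the +x side, so the source is heading away from the observer and the observer is heading away from the source.
With source receding and observer receding, f' = f · (v − v_o)/(v + v_s).
f' = 378 × (343 − 5.9)/(343 + 31.94) = 378 × 337.1/374.94 ≈ 340 Hz.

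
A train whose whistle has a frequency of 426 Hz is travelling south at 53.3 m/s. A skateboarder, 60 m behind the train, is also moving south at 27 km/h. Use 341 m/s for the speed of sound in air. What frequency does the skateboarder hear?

27 km/h = 7.5 m/s.
The skateboarder is behind, so the train is moving away from it while the skateboarder is moving toward the train.
With source receding and observer approaching, f' = f · (v + v_o)/(v + v_s).
f' = 426 × (341 + 7.5)/(341 + 53.3) = 426 × 348.5/394.3 ≈ 377 Hz.

377 Hz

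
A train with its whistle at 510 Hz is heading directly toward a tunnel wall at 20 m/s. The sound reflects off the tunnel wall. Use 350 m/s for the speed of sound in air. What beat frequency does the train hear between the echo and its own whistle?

62 Hz

The tunnel wall receives the sound from a moving source: f₁ = f₀ · v/(v − v_e) = 510 × 350/330 ≈ 540.9 Hz.
On the return leg the train is a moving observer: f₂ = f₁ · (v + v_e)/v = 540.9 × 370/350 ≈ 571.8 Hz.
Equivalently f₂ = f₀ · (v + v_e)/(v − v_e).
Beat against the emitted tone: |f₂ − f₀| = 2v_e·f₀/(v − v_e) = 2 × 20 × 510/330 ≈ 62 Hz.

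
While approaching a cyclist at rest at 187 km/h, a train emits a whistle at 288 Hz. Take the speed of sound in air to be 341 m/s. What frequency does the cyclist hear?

340 Hz

187 km/h = 51.94 m/s.
Moving source, stationary observer: f' = f · v/(v − v_s) since the source is approaching.
f' = 288 × 341/(341 − 51.94) = 288 × 341/289.1 ≈ 340 Hz.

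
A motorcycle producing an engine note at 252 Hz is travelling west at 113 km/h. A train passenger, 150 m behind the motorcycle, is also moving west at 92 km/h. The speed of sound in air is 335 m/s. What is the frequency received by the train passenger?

248 Hz

113 km/h = 31.39 m/s; 92 km/h = 25.56 m/s.
The train passenger is behind, so the motorcycle is moving away from it while the train passenger is moving toward the motorcycle.
Both move, so f' = f · (v + v_o)/(v + v_s).
f' = 252 × (335 + 25.56)/(335 + 31.39) = 252 × 360.56/366.39 ≈ 248 Hz.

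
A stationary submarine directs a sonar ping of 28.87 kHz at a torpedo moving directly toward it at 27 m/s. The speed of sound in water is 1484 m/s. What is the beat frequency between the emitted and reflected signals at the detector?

1070 Hz

At the torpedo (a moving observer), f₁ = f₀ · (v + u)/v = 28.87 × 1511/1484 ≈ 29.395 kHz.
On reflection it acts as a source moving toward the stationary detector: f₂ = f₁ · v/(v − u) = 29.395 × 1484/1457 ≈ 29.940 kHz.
Beat frequency (with f₀ = 28870 Hz): |f₂ − f₀| = 2u·f₀/(v − u) = 2 × 27 × 28870/1457 ≈ 1070 Hz.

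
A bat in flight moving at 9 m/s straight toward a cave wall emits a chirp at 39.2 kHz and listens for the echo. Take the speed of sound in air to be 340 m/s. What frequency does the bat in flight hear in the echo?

41.3 kHz

The cave wall receives the sound from a moving source: f₁ = f₀ · v/(v − v_e) = 39.2 × 340/331 ≈ 40.3 kHz.
On the return leg the bat in flight is a moving observer: f₂ = f₁ · (v + v_e)/v = 40.3 × 349/340 ≈ 41.3 kHz.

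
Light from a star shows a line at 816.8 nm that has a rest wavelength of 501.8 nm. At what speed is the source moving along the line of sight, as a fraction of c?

λ'/λ₀ = 1.6277 > 1 (redshift), so the source is receding.
λ'/λ₀ = √((1 + β)/(1 − β)) for a receding source ⇒ β = (r² − 1)/(r² + 1) with r = λ'/λ₀.
β = (2.6495 − 1)/(2.6495 + 1) ≈ 0.452.

0.452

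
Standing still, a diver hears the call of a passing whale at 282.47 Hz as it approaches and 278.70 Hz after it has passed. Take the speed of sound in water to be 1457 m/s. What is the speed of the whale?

f₁/f₂ = (v + v_s)/(v − v_s), so v_s = v · (f₁ − f₂)/(f₁ + f₂).
v_s = 1457 × (282.47 − 278.70)/(282.47 + 278.70) = 1457 × 3.77/561.17 ≈ 9.8 m/s.

9.8 m/s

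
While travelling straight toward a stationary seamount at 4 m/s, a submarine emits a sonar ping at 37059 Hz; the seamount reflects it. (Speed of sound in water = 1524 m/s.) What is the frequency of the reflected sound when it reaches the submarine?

37254 Hz

The seamount receives the sound from a moving source: f₁ = f₀ · v/(v − v_e) = 37059 × 1524/1520 ≈ 37157 Hz.
On the return leg the submarine is a moving observer: f₂ = f₁ · (v + v_e)/v = 37157 × 1528/1524 ≈ 37254 Hz.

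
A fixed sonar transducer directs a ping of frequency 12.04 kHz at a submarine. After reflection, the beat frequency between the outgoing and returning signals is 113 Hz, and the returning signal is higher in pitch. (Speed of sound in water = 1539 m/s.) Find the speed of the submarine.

7.2 m/s

Double Doppler shift off a moving reflector: f₂ = f₀ · (v + u)/(v − u) (u > 0 toward emitter).
Returning signal is higher, so f₂ = f₀ + Δf = 12040 + 113 = 12153 Hz.
Rearranging, u = v · (f₂ − f₀)/(f₂ + f₀) = 1539 × 113/24193 ≈ 7.2 m/s.
So the submarine is moving at 7.2 m/s toward the emitter.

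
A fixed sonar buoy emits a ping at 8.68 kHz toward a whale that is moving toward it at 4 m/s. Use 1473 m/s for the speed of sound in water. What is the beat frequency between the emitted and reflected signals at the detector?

At the whale (a moving observer), f₁ = f₀ · (v + u)/v = 8.68 × 1477/1473 ≈ 8.7036 kHz.
On reflection it acts as a source moving toward the stationary detector: f₂ = f₁ · v/(v − u) = 8.7036 × 1473/1469 ≈ 8.7273 kHz.
Beat frequency (with f₀ = 8680 Hz): |f₂ − f₀| = 2u·f₀/(v − u) = 2 × 4 × 8680/1469 ≈ 47.3 Hz.

47.3 Hz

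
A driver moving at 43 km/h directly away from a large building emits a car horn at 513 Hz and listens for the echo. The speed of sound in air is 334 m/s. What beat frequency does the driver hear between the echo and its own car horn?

43 km/h = 11.94 m/s.
The large building receives the sound from a moving source: f₁ = f₀ · v/(v + v_e) = 513 × 334/345.94 ≈ 495.3 Hz.
On the return leg the driver is a moving observer: f₂ = f₁ · (v − v_e)/v = 495.3 × 322.06/334 ≈ 477.6 Hz.
Equivalently f₂ = f₀ · (v − v_e)/(v + v_e).
Beat against the emitted tone: |f₂ − f₀| = 2v_e·f₀/(v + v_e) = 2 × 11.94 × 513/345.94 ≈ 35.4 Hz.

35.4 Hz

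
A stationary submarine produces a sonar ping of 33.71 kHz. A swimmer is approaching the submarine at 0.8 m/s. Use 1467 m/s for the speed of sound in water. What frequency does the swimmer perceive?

Moving observer, stationary source: f' = f · (v + v_o)/v.
f' = 33.71 × (1467 + 0.8)/1467 = 33.71 × 1467.8/1467 ≈ 33.7 kHz.

33.7 kHz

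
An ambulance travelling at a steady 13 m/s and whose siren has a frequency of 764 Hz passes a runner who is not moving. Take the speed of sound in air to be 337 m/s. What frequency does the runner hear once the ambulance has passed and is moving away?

Receding: f₂ = f · v/(v + v_s) = 764 × 337/350 ≈ 736 Hz.

736 Hz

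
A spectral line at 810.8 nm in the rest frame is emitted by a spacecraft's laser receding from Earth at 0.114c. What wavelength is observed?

Relativistic Doppler for wavelength: λ' = λ₀ · √((1 + β)/(1 − β)).
λ' = 810.8 × √(1.1140/0.8860) = 810.8 × 1.12131 ≈ 909.2 nm.

909.2 nm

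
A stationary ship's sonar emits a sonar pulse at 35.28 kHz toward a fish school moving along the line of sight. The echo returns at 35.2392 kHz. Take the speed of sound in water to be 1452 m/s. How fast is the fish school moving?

Double Doppler shift off a moving reflector: f₂ = f₀ · (v + u)/(v − u) (u > 0 toward emitter).
Rearranging, u = v · (f₂ − f₀)/(f₂ + f₀) = 1452 × -0.0408/70.5192 ≈ -0.84 m/s.
So the fish school is moving at 0.84 m/s away from the emitter.

0.84 m/s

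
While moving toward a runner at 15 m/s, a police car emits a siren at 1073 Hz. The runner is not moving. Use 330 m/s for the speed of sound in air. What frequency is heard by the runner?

1124 Hz

Moving source, stationary observer: f' = f · v/(v − v_s) since the source is approaching.
f' = 1073 × 330/(330 − 15) = 1073 × 330/315 ≈ 1124 Hz.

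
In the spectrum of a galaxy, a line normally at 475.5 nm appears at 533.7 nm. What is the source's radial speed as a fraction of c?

λ'/λ₀ = 1.1224 > 1 (redshift), so the source is receding.
λ'/λ₀ = √((1 + β)/(1 − β)) for a receding source ⇒ β = (r² − 1)/(r² + 1) with r = λ'/λ₀.
β = (1.2598 − 1)/(1.2598 + 1) ≈ 0.115.

0.115c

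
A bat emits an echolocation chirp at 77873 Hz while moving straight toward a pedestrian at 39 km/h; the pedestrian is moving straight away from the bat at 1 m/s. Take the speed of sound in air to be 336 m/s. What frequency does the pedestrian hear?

39 km/h = 10.83 m/s.
Both move, so f' = f · (v − v_o)/(v − v_s).
f' = 77873 × (336 − 1)/(336 − 10.83) = 77873 × 335/325.17 ≈ 80228 Hz.

80228 Hz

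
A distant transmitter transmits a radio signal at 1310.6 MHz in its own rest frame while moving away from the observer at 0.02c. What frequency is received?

Relativistic Doppler for frequency: f' = f₀ · √((1 − β)/(1 + β)).
f' = 1310.6 × √(0.9800/1.0200) = 1310.6 × 0.98020 ≈ 1284.6 MHz.

1284.6 MHz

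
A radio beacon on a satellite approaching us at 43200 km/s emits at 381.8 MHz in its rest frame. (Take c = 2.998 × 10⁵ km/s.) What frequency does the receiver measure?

β = v/c = 43200/299800 = 0.1441.
Relativistic Doppler for frequency: f' = f₀ · √((1 + β)/(1 − β)).
f' = 381.8 × √(1.1441/0.8559) = 381.8 × 1.15616 ≈ 441.4 MHz.

441.4 MHz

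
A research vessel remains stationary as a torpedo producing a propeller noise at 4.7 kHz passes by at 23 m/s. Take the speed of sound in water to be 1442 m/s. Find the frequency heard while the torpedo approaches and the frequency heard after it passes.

Approaching: f₁ = f · v/(v − v_s) = 4.7 × 1442/1419 ≈ 4.78 kHz.
Receding: f₂ = f · v/(v + v_s) = 4.7 × 1442/1465 ≈ 4.63 kHz.

4.78 kHz approaching; 4.63 kHz receding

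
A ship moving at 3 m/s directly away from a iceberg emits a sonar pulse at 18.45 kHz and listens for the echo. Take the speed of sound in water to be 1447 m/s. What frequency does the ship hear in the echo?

18.37 kHz

The iceberg receives the sound from a moving source: f₁ = f₀ · v/(v + v_e) = 18.45 × 1447/1450 ≈ 18.41 kHz.
On the return leg the ship is a moving observer: f₂ = f₁ · (v − v_e)/v = 18.41 × 1444/1447 ≈ 18.37 kHz.
Equivalently f₂ = f₀ · (v − v_e)/(v + v_e).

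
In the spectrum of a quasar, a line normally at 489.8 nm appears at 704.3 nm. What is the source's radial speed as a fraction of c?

λ'/λ₀ = 1.4379 > 1 (redshift), so the source is receding.
λ'/λ₀ = √((1 + β)/(1 − β)) for a receding source ⇒ β = (r² − 1)/(r² + 1) with r = λ'/λ₀.
β = (2.0677 − 1)/(2.0677 + 1) ≈ 0.348.

0.348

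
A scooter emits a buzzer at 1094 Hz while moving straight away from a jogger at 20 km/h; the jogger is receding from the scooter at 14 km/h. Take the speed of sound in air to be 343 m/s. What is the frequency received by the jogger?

20 km/h = 5.556 m/s; 14 km/h = 3.889 m/s.
General Doppler shift: f' = f · (v − v_o)/(v + v_s).
f' = 1094 × (343 − 3.889)/(343 + 5.556) = 1094 × 339.11/348.56 ≈ 1064 Hz.

1064 Hz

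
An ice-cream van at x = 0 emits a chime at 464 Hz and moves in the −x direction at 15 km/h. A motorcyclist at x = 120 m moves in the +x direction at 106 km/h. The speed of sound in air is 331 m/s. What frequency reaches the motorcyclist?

417 Hz

15 km/h = 4.167 m/s; 106 km/h = 29.44 m/s.
The observer lies on the +x side, so the source is heading away from the observer and the observer is heading away from the source.
With source receding and observer receding, f' = f · (v − v_o)/(v + v_s).
f' = 464 × (331 − 29.44)/(331 + 4.167) = 464 × 301.56/335.17 ≈ 417 Hz.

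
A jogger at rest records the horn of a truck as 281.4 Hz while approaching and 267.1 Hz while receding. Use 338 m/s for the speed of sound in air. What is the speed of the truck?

8.8 m/s

f₁/f₂ = (v + v_s)/(v − v_s), so v_s = v · (f₁ − f₂)/(f₁ + f₂).
v_s = 338 × (281.4 − 267.1)/(281.4 + 267.1) = 338 × 14.3/548.5 ≈ 8.8 m/s.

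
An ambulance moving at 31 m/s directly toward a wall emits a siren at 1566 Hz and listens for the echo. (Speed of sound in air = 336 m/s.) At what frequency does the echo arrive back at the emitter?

1884 Hz

The wall receives the sound from a moving source: f₁ = f₀ · v/(v − v_e) = 1566 × 336/305 ≈ 1725 Hz.
On the return leg the ambulance is a moving observer: f₂ = f₁ · (v + v_e)/v = 1725 × 367/336 ≈ 1884 Hz.
Equivalently f₂ = f₀ · (v + v_e)/(v − v_e).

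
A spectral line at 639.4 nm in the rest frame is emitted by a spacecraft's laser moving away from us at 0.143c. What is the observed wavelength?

738.4 nm

Relativistic Doppler for wavelength: λ' = λ₀ · √((1 + β)/(1 − β)).
λ' = 639.4 × √(1.1430/0.8570) = 639.4 × 1.15487 ≈ 738.4 nm.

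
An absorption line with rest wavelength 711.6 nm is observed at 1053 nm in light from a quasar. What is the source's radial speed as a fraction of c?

λ'/λ₀ = 1.4798 > 1 (redshift), so the source is receding.
λ'/λ₀ = √((1 + β)/(1 − β)) for a receding source ⇒ β = (r² − 1)/(r² + 1) with r = λ'/λ₀.
β = (2.1897 − 1)/(2.1897 + 1) ≈ 0.373.

0.373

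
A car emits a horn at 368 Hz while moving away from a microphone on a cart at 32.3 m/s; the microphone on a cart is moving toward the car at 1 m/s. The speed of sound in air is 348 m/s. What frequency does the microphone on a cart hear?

338 Hz

With source receding and observer approaching, f' = f · (v + v_o)/(v + v_s).
f' = 368 × (348 + 1)/(348 + 32.3) = 368 × 349/380.3 ≈ 338 Hz.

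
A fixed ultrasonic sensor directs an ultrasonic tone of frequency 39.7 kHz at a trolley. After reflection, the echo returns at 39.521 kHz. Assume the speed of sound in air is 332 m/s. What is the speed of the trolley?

Double Doppler shift off a moving reflector: f₂ = f₀ · (v + u)/(v − u) (u > 0 toward emitter).
Rearranging, u = v · (f₂ − f₀)/(f₂ + f₀) = 332 × -0.179/79.221 ≈ -0.75 m/s.
So the trolley is moving at 0.75 m/s away from the emitter.

0.75 m/s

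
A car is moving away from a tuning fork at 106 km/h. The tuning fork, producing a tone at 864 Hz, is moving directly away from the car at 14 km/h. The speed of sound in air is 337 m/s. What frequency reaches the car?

14 km/h = 3.889 m/s; 106 km/h = 29.44 m/s.
Both move, so f' = f · (v − v_o)/(v + v_s).
f' = 864 × (337 − 29.44)/(337 + 3.889) = 864 × 307.56/340.89 ≈ 780 Hz.

780 Hz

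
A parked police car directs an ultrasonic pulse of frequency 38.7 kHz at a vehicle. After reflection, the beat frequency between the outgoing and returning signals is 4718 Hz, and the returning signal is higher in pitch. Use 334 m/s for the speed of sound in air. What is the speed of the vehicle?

19.2 m/s

Double Doppler shift off a moving reflector: f₂ = f₀ · (v + u)/(v − u) (u > 0 toward emitter).
Returning signal is higher, so f₂ = f₀ + Δf = 38700 + 4718 = 43418 Hz.
Rearranging, u = v · (f₂ − f₀)/(f₂ + f₀) = 334 × 4718/82118 ≈ 19.2 m/s.
So the vehicle is moving at 19.2 m/s toward the emitter.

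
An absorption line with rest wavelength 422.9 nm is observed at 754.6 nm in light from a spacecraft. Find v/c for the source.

λ'/λ₀ = 1.7843 > 1 (redshift), so the source is receding.
λ'/λ₀ = √((1 + β)/(1 − β)) for a receding source ⇒ β = (r² − 1)/(r² + 1) with r = λ'/λ₀.
β = (3.1839 − 1)/(3.1839 + 1) ≈ 0.522.

0.522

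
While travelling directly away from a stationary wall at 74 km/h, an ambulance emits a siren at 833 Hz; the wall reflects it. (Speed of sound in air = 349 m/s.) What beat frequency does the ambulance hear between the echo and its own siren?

74 km/h = 20.56 m/s.
The wall receives the sound from a moving source: f₁ = f₀ · v/(v + v_e) = 833 × 349/369.56 ≈ 786.7 Hz.
On the return leg the ambulance is a moving observer: f₂ = f₁ · (v − v_e)/v = 786.7 × 328.44/349 ≈ 740.3 Hz.
Beat against the emitted tone: |f₂ − f₀| = 2v_e·f₀/(v + v_e) = 2 × 20.56 × 833/369.56 ≈ 93 Hz.

93 Hz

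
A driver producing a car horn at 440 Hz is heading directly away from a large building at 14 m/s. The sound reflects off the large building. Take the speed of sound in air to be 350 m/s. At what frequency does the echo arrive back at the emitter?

406 Hz

The large building receives the sound from a moving source: f₁ = f₀ · v/(v + v_e) = 440 × 350/364 ≈ 423 Hz.
On the return leg the driver is a moving observer: f₂ = f₁ · (v − v_e)/v = 423 × 336/350 ≈ 406 Hz.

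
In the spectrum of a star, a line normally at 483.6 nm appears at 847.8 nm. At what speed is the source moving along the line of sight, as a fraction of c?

λ'/λ₀ = 1.7531 > 1 (redshift), so the source is receding.
λ'/λ₀ = √((1 + β)/(1 − β)) for a receding source ⇒ β = (r² − 1)/(r² + 1) with r = λ'/λ₀.
β = (3.0734 − 1)/(3.0734 + 1) ≈ 0.509.

0.509c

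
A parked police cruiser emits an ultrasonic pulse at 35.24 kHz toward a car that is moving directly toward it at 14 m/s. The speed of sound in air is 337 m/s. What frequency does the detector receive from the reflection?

The car first receives the wave as a moving observer: f₁ = f₀ · (v + u)/v = 35.24 × (337 + 14)/337 ≈ 36.7 kHz.
The reflection then acts as a moving source: f₂ = f₁ · v/(v − u) ≈ 38.3 kHz.

38.3 kHz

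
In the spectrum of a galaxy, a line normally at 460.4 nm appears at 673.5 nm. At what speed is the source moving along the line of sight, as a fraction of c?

λ'/λ₀ = 1.4629 > 1 (redshift), so the source is receding.
λ'/λ₀ = √((1 + β)/(1 − β)) for a receding source ⇒ β = (r² − 1)/(r² + 1) with r = λ'/λ₀.
β = (2.1400 − 1)/(2.1400 + 1) ≈ 0.363.

0.363c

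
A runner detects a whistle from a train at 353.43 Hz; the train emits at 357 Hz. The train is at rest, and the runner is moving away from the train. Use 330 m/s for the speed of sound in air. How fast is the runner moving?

f' = f · (v − v_o)/v ⇒ v_o = v · |f'/f − 1|.
v_o = 330 × |353.43/357 − 1| = 330 × 0.01 ≈ 3.3 m/s.

3.3 m/s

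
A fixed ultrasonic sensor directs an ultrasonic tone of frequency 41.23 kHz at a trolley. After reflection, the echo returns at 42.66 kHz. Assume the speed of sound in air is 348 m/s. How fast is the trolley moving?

5.9 m/s

Double Doppler shift off a moving reflector: f₂ = f₀ · (v + u)/(v − u) (u > 0 toward emitter).
Rearranging, u = v · (f₂ − f₀)/(f₂ + f₀) = 348 × 1.43/83.89 ≈ 5.9 m/s.
So the trolley is moving at 5.9 m/s toward the emitter.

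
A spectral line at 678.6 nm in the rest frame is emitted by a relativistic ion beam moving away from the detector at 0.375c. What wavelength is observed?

1006.5 nm

Relativistic Doppler for wavelength: λ' = λ₀ · √((1 + β)/(1 − β)).
λ' = 678.6 × √(1.3750/0.6250) = 678.6 × 1.48324 ≈ 1006.5 nm.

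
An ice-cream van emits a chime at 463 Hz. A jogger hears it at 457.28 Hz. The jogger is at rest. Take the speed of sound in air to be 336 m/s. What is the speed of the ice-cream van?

4.2 m/s

f' < f, so the ice-cream van is receding.
f' = f · v/(v + v_s) ⇒ v_s = v · |1 − f/f'|.
v_s = 336 × |1 − 463/457.28| = 336 × 0.01251 ≈ 4.2 m/s.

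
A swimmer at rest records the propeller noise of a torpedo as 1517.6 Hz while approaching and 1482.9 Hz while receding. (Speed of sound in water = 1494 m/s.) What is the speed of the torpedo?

17.3 m/s

f₁/f₂ = (v + v_s)/(v − v_s), so v_s = v · (f₁ − f₂)/(f₁ + f₂).
v_s = 1494 × (1517.6 − 1482.9)/(1517.6 + 1482.9) = 1494 × 34.7/3000.5 ≈ 17.3 m/s.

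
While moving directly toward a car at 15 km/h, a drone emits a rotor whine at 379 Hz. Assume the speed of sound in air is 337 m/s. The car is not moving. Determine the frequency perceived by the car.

15 km/h = 4.167 m/s.
With the source moving toward a stationary observer, f' = f · v/(v − v_s).
f' = 379 × 337/(337 − 4.167) = 379 × 337/332.8 ≈ 384 Hz.

384 Hz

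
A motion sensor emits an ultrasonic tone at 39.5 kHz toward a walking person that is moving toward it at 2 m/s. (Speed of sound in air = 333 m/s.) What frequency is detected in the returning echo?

At the walking person (a moving observer), f₁ = f₀ · (v + u)/v = 39.5 × 335/333 ≈ 39.7 kHz.
The reflection then acts as a moving source: f₂ = f₁ · v/(v − u) ≈ 40.0 kHz.

40.0 kHz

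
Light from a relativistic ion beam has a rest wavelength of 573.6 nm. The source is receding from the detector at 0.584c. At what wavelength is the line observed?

Relativistic Doppler for wavelength: λ' = λ₀ · √((1 + β)/(1 − β)).
λ' = 573.6 × √(1.5840/0.4160) = 573.6 × 1.95133 ≈ 1119.3 nm.

1119.3 nm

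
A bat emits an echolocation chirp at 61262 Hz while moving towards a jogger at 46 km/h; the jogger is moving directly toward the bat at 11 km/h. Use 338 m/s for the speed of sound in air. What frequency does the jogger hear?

64245 Hz

46 km/h = 12.78 m/s; 11 km/h = 3.056 m/s.
General Doppler shift: f' = f · (v + v_o)/(v − v_s).
f' = 61262 × (338 + 3.056)/(338 − 12.78) = 61262 × 341.06/325.22 ≈ 64245 Hz.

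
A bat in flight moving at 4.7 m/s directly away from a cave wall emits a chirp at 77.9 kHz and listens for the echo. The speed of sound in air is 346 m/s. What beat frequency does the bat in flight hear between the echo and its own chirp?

2088 Hz

The cave wall receives the sound from a moving source: f₁ = f₀ · v/(v + v_e) = 77.9 × 346/350.7 ≈ 76.86 kHz.
On the return leg the bat in flight is a moving observer: f₂ = f₁ · (v − v_e)/v = 76.86 × 341.3/346 ≈ 75.81 kHz.
Beat against the emitted tone (with f₀ = 77900 Hz): |f₂ − f₀| = 2v_e·f₀/(v + v_e) = 2 × 4.7 × 77900/350.7 ≈ 2088 Hz.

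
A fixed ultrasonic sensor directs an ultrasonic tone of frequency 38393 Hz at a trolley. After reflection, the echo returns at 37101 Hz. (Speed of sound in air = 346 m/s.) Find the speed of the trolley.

Double Doppler shift off a moving reflector: f₂ = f₀ · (v + u)/(v − u) (u > 0 toward emitter).
Rearranging, u = v · (f₂ − f₀)/(f₂ + f₀) = 346 × -1292/75494 ≈ -5.9 m/s.
So the trolley is moving at 5.9 m/s away from the emitter.

5.9 m/s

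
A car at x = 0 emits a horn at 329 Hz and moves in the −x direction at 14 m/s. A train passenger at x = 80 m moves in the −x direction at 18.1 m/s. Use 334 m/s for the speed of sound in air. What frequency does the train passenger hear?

The observer lies on the +x side, so the source is heading away from the observer and the observer is heading toward the source.
Both move, so f' = f · (v + v_o)/(v + v_s).
f' = 329 × (334 + 18.1)/(334 + 14) = 329 × 352.1/348 ≈ 333 Hz.

333 Hz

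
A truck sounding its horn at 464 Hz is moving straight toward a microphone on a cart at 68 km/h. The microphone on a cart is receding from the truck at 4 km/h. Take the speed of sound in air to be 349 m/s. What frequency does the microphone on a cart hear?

68 km/h = 18.89 m/s; 4 km/h = 1.111 m/s.
General Doppler shift: f' = f · (v − v_o)/(v − v_s).
f' = 464 × (349 − 1.111)/(349 − 18.89) = 464 × 347.89/330.11 ≈ 489 Hz.

489 Hz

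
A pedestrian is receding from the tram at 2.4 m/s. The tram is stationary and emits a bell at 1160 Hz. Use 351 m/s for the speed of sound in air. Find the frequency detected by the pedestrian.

Only the observer moves, away from the source, so f' = f · (v − v_o)/v.
f' = 1160 × (351 − 2.4)/351 = 1160 × 348.6/351 ≈ 1152 Hz.

1152 Hz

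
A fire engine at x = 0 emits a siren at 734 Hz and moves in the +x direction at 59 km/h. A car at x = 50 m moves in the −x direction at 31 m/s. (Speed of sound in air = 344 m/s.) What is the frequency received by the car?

840 Hz

59 km/h = 16.39 m/s.
The observer lies on the +x side, so the source is heading toward the observer and the observer is heading toward the source.
With source approaching and observer approaching, f' = f · (v + v_o)/(v − v_s).
f' = 734 × (344 + 31)/(344 − 16.39) = 734 × 375/327.61 ≈ 840 Hz.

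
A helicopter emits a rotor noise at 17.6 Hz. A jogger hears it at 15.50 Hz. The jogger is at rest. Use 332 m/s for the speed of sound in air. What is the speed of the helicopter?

45 m/s

f' < f, so the helicopter is receding.
f' = f · v/(v + v_s) ⇒ v_s = v · |1 − f/f'|.
v_s = 332 × |1 − 17.6/15.50| = 332 × 0.1355 ≈ 45 m/s.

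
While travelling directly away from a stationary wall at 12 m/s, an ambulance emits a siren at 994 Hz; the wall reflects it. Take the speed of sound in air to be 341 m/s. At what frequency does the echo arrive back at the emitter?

926 Hz

The wall receives the sound from a moving source: f₁ = f₀ · v/(v + v_e) = 994 × 341/353 ≈ 960 Hz.
On the return leg the ambulance is a moving observer: f₂ = f₁ · (v − v_e)/v = 960 × 329/341 ≈ 926 Hz.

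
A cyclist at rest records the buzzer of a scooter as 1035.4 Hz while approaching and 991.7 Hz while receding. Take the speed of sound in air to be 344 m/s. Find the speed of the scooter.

f₁/f₂ = (v + v_s)/(v − v_s), so v_s = v · (f₁ − f₂)/(f₁ + f₂).
v_s = 344 × (1035.4 − 991.7)/(1035.4 + 991.7) = 344 × 43.7/2027.1 ≈ 7.4 m/s.

7.4 m/s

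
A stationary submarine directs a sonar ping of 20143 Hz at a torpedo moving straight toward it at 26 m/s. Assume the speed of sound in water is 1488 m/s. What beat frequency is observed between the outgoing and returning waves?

716 Hz

The torpedo first receives the wave as a moving observer: f₁ = f₀ · (v + u)/v = 20143 × (1488 + 26)/1488 ≈ 20495 Hz.
The reflection then acts as a moving source: f₂ = f₁ · v/(v − u) ≈ 20859 Hz.
Equivalently f₂ = f₀ · (v + u)/(v − u).
Beat frequency: |f₂ − f₀| = 2u·f₀/(v − u) = 2 × 26 × 20143/1462 ≈ 716 Hz.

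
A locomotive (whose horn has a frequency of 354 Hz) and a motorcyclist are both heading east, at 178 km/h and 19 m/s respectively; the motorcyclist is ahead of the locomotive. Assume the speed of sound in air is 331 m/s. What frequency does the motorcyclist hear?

178 km/h = 49.44 m/s.
The motorcyclist is ahead, so the locomotive is moving toward it while the motorcyclist is moving away from the locomotive.
Both move, so f' = f · (v − v_o)/(v − v_s).
f' = 354 × (331 − 19)/(331 − 49.44) = 354 × 312/281.56 ≈ 392 Hz.

392 Hz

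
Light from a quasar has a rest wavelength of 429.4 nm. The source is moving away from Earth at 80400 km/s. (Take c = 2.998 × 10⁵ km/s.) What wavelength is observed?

565.3 nm

β = v/c = 80400/299800 = 0.2682.
Relativistic Doppler for wavelength: λ' = λ₀ · √((1 + β)/(1 − β)).
λ' = 429.4 × √(1.2682/0.7318) = 429.4 × 1.31640 ≈ 565.3 nm.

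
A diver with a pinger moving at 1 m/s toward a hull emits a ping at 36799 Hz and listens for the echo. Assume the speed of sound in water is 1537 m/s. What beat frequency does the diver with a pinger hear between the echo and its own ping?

The hull receives the sound from a moving source: f₁ = f₀ · v/(v − v_e) = 36799 × 1537/1536 ≈ 36823.0 Hz.
On the return leg the diver with a pinger is a moving observer: f₂ = f₁ · (v + v_e)/v = 36823.0 × 1538/1537 ≈ 36846.9 Hz.
Equivalently f₂ = f₀ · (v + v_e)/(v − v_e).
Beat against the emitted tone: |f₂ − f₀| = 2v_e·f₀/(v − v_e) = 2 × 1 × 36799/1536 ≈ 47.9 Hz.

47.9 Hz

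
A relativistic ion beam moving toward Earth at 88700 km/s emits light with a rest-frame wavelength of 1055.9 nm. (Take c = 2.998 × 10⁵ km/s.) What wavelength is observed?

778.3 nm

β = v/c = 88700/299800 = 0.2959.
Relativistic Doppler for wavelength: λ' = λ₀ · √((1 − β)/(1 + β)).
λ' = 1055.9 × √(0.7041/1.2959) = 1055.9 × 0.73714 ≈ 778.3 nm.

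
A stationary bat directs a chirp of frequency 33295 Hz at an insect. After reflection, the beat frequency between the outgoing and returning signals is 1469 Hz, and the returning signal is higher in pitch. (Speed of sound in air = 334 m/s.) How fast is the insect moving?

Double Doppler shift off a moving reflector: f₂ = f₀ · (v + u)/(v − u) (u > 0 toward emitter).
Returning signal is higher, so f₂ = f₀ + Δf = 33295 + 1469 = 34764 Hz.
Rearranging, u = v · (f₂ − f₀)/(f₂ + f₀) = 334 × 1469/68059 ≈ 7.2 m/s.
So the insect is moving at 7.2 m/s toward the emitter.

7.2 m/s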